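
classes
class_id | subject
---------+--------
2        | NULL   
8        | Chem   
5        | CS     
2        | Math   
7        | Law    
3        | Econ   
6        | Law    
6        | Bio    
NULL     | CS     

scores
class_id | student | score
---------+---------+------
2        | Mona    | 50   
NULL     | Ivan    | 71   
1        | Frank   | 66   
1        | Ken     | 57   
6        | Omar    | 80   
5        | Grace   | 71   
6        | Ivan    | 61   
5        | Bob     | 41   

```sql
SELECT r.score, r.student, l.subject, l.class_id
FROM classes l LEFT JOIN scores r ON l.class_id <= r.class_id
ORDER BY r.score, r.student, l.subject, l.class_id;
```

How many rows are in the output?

LEFT JOIN keeps every row from `classes`; unmatched rows get NULL for `scores`'s columns.
Matching on l.class_id <= r.class_id. A NULL in a compared column never satisfies the condition.
Matched pairs: 22; unmatched l rows kept: 3.
Total: 22 matched + 3 padded = 25 rows.

25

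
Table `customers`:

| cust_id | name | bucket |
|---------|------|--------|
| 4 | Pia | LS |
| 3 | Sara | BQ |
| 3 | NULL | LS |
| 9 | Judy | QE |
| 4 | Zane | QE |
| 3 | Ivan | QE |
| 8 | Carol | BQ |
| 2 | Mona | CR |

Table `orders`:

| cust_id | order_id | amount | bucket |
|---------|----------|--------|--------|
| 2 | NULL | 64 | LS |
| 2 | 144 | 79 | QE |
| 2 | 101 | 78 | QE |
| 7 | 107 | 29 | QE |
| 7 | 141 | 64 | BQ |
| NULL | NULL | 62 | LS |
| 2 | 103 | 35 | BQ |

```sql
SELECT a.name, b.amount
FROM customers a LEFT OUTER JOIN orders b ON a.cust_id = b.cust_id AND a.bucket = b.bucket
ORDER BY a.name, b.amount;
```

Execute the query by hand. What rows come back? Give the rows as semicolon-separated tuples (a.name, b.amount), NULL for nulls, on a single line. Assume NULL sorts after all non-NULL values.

(Carol, NULL); (Ivan, NULL); (Judy, NULL); (Mona, NULL); (Pia, NULL); (Sara, NULL); (Zane, NULL); (NULL, NULL)

LEFT JOIN keeps every row from `customers`; unmatched rows get NULL for `orders`'s columns.
Matching on a.cust_id = b.cust_id AND a.bucket = b.bucket. A NULL in a compared column never satisfies the condition.
- a (cust_id=4, bucket=LS) has no partner → padded with NULL.
- a (cust_id=3, bucket=BQ) has no partner → padded with NULL.
- a (cust_id=3, bucket=LS) has no partner → padded with NULL.
- a (cust_id=9, bucket=QE) has no partner → padded with NULL.
- a (cust_id=4, bucket=QE) has no partner → padded with NULL.
- a (cust_id=3, bucket=QE) has no partner → padded with NULL.
- a (cust_id=8, bucket=BQ) has no partner → padded with NULL.
- a (cust_id=2, bucket=CR) has no partner → padded with NULL.
After projecting and ordering:
a.name | b.amount
Carol | NULL
Ivan | NULL
Judy | NULL
Mona | NULL
Pia | NULL
Sara | NULL
Zane | NULL
NULL | NULL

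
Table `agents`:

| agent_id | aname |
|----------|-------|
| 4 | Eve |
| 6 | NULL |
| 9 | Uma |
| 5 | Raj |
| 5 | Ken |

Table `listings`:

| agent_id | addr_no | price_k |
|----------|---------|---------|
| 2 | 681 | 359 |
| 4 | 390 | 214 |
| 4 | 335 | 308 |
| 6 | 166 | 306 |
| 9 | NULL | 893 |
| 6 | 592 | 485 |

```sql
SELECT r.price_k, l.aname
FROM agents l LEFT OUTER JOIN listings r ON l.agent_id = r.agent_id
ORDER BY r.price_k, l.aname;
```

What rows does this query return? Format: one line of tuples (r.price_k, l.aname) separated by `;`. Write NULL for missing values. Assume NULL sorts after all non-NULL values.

(214, Eve); (306, NULL); (308, Eve); (485, NULL); (893, Uma); (NULL, Ken); (NULL, Raj)

LEFT JOIN keeps every row from `agents`; unmatched rows get NULL for `listings`'s columns.
Matching on l.agent_id = r.agent_id.
- l row (agent_id=4): matches 2 r row(s) → 2 output row(s).
- l row (agent_id=6): matches 2 r row(s) → 2 output row(s).
- l row (agent_id=9): matches 1 r row(s) → 1 output row(s).
- l row (agent_id=5): no match → kept, r columns NULL.
- l row (agent_id=5): no match → kept, r columns NULL.
After projecting and ordering:
r.price_k | l.aname
214 | Eve
306 | NULL
308 | Eve
485 | NULL
893 | Uma
NULL | Ken
NULL | Raj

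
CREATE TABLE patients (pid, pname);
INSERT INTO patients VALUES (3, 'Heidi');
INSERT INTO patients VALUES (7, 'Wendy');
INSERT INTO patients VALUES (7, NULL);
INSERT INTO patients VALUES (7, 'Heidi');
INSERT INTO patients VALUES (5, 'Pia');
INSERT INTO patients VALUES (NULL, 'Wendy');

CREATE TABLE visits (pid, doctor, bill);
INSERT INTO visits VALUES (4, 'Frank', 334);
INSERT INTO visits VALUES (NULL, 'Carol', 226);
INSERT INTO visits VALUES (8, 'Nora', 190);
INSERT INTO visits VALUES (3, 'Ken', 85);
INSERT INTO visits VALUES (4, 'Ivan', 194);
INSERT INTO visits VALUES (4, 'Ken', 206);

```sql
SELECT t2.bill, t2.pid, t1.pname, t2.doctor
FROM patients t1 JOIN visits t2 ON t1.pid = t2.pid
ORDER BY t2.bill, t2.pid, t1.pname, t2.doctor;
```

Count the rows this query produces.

1

INNER JOIN keeps only pairs where the ON condition holds.
Matching on t1.pid = t2.pid. A NULL in a compared column never satisfies the condition.
Matched pairs: 1.
Total: 1 rows.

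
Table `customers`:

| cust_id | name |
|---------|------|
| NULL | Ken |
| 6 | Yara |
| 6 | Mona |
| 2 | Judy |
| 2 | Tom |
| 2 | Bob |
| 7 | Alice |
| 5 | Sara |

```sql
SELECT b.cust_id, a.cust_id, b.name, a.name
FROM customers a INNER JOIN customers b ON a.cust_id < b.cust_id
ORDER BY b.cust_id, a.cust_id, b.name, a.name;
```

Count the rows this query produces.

INNER JOIN keeps only pairs where the ON condition holds.
Matching on a.cust_id < b.cust_id. A NULL in a compared column never satisfies the condition.
Matched pairs: 17.
Total: 17 rows.

17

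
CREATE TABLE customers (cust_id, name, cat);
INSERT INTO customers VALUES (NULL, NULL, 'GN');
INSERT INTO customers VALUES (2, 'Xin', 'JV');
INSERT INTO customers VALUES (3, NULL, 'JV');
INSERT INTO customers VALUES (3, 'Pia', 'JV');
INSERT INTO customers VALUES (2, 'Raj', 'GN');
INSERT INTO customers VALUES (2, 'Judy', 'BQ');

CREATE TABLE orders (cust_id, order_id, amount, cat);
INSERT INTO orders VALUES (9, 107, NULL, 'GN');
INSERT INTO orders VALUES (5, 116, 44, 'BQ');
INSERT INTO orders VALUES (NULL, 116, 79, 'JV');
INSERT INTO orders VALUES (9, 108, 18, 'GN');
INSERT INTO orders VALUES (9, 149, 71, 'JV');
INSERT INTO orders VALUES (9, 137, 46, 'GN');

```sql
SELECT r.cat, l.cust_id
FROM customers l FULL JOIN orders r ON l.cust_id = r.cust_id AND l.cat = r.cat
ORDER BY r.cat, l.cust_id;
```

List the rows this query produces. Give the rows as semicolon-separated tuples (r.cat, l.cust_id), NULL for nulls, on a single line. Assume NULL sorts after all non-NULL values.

FULL OUTER JOIN keeps every row from both sides; unmatched rows get NULL for the other side's columns.
Matching on l.cust_id = r.cust_id AND l.cat = r.cat. A NULL in a compared column never satisfies the condition.
- cust_id=NULL, cat=GN: no r row matches, row kept with r columns NULL.
- cust_id=2, cat=JV: no r row matches, row kept with r columns NULL.
- cust_id=3, cat=JV: no r row matches, row kept with r columns NULL.
- cust_id=3, cat=JV: no r row matches, row kept with r columns NULL.
- cust_id=2, cat=GN: no r row matches, row kept with r columns NULL.
- cust_id=2, cat=BQ: no r row matches, row kept with r columns NULL.
- 6 r row(s) had no l match → kept, l columns NULL.

(BQ, NULL); (GN, NULL); (GN, NULL); (GN, NULL); (JV, NULL); (JV, NULL); (NULL, 2); (NULL, 2); (NULL, 2); (NULL, 3); (NULL, 3); (NULL, NULL)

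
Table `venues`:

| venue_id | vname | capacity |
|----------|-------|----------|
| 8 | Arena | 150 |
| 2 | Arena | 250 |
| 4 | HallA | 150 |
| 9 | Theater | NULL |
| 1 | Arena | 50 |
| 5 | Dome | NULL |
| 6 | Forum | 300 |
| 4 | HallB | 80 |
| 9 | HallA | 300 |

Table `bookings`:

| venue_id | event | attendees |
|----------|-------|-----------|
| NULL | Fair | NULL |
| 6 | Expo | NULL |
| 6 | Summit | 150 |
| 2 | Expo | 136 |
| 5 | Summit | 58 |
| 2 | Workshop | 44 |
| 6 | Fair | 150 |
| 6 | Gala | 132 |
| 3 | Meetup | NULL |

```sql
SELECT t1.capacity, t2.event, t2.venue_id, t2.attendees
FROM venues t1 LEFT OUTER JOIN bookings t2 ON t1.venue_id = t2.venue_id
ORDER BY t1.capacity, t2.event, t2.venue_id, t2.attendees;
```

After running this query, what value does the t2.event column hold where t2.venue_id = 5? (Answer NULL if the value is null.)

LEFT JOIN keeps every row from `venues`; unmatched rows get NULL for `bookings`'s columns.
Matching on t1.venue_id = t2.venue_id. A NULL in a compared column never satisfies the condition.
Matched pairs: 7; unmatched t1 rows kept: 6.

Summit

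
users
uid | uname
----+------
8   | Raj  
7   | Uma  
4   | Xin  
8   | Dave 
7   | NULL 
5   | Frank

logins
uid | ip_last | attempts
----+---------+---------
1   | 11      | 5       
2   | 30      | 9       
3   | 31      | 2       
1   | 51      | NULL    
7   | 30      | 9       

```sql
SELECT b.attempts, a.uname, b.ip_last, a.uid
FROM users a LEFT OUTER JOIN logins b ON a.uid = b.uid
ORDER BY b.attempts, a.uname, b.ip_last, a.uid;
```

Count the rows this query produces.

6

LEFT JOIN keeps every row from `users`; unmatched rows get NULL for `logins`'s columns.
Matching on a.uid = b.uid.
- a row (uid=8): no match → kept, b columns NULL.
- a row (uid=7): matches 1 b row(s) → 1 output row(s).
- a row (uid=4): no match → kept, b columns NULL.
- a row (uid=8): no match → kept, b columns NULL.
- a row (uid=7): matches 1 b row(s) → 1 output row(s).
- a row (uid=5): no match → kept, b columns NULL.
Total: 2 matched + 4 padded = 6 rows.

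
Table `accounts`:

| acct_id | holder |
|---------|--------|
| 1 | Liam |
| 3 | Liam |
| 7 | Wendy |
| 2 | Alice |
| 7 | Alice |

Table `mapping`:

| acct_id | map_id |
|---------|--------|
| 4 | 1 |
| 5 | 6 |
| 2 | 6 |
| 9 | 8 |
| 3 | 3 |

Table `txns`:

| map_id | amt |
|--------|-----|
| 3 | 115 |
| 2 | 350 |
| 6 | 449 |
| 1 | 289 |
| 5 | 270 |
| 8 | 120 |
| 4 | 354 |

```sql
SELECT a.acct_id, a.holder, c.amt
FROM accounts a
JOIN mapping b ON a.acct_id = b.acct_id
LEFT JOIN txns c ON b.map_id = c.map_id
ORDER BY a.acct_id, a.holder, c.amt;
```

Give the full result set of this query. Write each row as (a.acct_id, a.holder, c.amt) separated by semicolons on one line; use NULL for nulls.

(2, Alice, 449); (3, Liam, 115)

Evaluate left to right. First `accounts a INNER JOIN mapping b` on acct_id: 2 row(s).
Then LEFT JOIN `txns c` on map_id: each of those 2 rows is kept; rows whose b.map_id has no match in c get NULL for c's columns.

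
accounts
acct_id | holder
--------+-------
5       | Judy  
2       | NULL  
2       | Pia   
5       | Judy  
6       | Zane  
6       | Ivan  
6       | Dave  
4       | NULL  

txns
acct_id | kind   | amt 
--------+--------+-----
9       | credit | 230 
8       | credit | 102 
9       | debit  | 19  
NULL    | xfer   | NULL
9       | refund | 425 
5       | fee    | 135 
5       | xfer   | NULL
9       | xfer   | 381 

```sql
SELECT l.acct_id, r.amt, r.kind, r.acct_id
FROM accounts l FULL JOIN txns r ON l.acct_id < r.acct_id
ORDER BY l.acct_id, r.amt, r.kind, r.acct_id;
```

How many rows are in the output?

47

FULL OUTER JOIN keeps every row from both sides; unmatched rows get NULL for the other side's columns.
Matching on l.acct_id < r.acct_id. A NULL in a compared column never satisfies the condition.
- l[0] acct_id=5 → 5 match(es) in r → 5 row(s).
- l[1] acct_id=2 → 7 match(es) in r → 7 row(s).
- l[2] acct_id=2 → 7 match(es) in r → 7 row(s).
- l[3] acct_id=5 → 5 match(es) in r → 5 row(s).
- l[4] acct_id=6 → 5 match(es) in r → 5 row(s).
- l[5] acct_id=6 → 5 match(es) in r → 5 row(s).
- l[6] acct_id=6 → 5 match(es) in r → 5 row(s).
- l[7] acct_id=4 → 7 match(es) in r → 7 row(s).
- 1 row(s) from r found no l partner → padded with NULL.
Total: 46 matched + 1 padded = 47 rows.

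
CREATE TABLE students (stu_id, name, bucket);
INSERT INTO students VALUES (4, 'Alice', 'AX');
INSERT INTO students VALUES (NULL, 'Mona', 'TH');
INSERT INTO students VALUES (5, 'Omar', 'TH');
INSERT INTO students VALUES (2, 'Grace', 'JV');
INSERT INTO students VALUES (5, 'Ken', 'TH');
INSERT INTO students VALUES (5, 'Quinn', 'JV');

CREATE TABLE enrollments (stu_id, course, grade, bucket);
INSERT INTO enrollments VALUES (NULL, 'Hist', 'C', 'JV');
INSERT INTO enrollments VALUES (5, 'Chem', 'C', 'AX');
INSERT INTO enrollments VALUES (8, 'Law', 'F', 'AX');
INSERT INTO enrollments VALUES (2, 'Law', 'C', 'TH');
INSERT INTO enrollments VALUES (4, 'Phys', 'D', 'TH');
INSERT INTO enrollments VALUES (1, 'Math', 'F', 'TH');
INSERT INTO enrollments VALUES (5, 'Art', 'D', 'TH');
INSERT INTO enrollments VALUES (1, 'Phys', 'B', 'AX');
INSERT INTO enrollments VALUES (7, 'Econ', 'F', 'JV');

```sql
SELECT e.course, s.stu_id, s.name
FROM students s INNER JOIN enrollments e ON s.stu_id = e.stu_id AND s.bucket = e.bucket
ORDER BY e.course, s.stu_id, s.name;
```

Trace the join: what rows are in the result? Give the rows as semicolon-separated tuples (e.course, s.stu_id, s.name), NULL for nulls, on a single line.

(Art, 5, Ken); (Art, 5, Omar)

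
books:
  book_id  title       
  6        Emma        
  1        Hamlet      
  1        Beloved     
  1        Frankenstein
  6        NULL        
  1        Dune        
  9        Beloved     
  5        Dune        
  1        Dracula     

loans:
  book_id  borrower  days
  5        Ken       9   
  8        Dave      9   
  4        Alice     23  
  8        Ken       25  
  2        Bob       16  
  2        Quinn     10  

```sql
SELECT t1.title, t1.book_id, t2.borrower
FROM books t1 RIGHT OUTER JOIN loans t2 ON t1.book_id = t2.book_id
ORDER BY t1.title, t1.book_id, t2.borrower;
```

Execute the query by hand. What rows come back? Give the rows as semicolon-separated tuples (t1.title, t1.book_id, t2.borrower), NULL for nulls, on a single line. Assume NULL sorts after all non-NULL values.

(Dune, 5, Ken); (NULL, NULL, Alice); (NULL, NULL, Bob); (NULL, NULL, Dave); (NULL, NULL, Ken); (NULL, NULL, Quinn)

RIGHT JOIN keeps every row from `loans`; unmatched rows get NULL for `books`'s columns.
Matching on t1.book_id = t2.book_id.
- t1 (book_id=6) has no partner in t2.
- t1 (book_id=1) has no partner in t2.
- t1 (book_id=1) has no partner in t2.
- t1 (book_id=1) has no partner in t2.
- t1 (book_id=6) has no partner in t2.
- t1 (book_id=1) has no partner in t2.
- t1 (book_id=9) has no partner in t2.
- t1 (book_id=5) pairs with 1 row(s) of t2.
- t1 (book_id=1) has no partner in t2.
- 5 row(s) from t2 found no t1 partner → padded with NULL.
After projecting and ordering:
t1.title | t1.book_id | t2.borrower
Dune | 5 | Ken
NULL | NULL | Alice
NULL | NULL | Bob
NULL | NULL | Dave
NULL | NULL | Ken
NULL | NULL | Quinn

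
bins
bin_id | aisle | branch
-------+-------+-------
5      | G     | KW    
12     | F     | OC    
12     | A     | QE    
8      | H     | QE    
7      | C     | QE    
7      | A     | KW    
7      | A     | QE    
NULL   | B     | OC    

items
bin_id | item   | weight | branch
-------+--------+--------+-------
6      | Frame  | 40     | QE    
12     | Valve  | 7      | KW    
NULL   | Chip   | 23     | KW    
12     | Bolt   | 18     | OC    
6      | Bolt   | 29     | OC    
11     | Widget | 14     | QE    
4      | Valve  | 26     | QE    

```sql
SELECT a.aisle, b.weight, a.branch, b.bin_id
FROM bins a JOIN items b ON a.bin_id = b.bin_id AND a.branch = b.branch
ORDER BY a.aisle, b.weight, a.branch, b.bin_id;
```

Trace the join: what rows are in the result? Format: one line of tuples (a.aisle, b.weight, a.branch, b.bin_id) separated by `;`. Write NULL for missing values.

INNER JOIN keeps only pairs where the ON condition holds.
Matching on a.bin_id = b.bin_id AND a.branch = b.branch. A NULL in a compared column never satisfies the condition.
- bin_id=5, branch=KW: no matching b row, dropped.
- bin_id=12, branch=OC: 1 matching b row(s), so 1 row(s) emitted.
- bin_id=12, branch=QE: no matching b row, dropped.
- bin_id=8, branch=QE: no matching b row, dropped.
- bin_id=7, branch=QE: no matching b row, dropped.
- bin_id=7, branch=KW: no matching b row, dropped.
- bin_id=7, branch=QE: no matching b row, dropped.
- bin_id=NULL, branch=OC: no matching b row, dropped.
After projecting and ordering:
a.aisle | b.weight | a.branch | b.bin_id
F | 18 | OC | 12

(F, 18, OC, 12)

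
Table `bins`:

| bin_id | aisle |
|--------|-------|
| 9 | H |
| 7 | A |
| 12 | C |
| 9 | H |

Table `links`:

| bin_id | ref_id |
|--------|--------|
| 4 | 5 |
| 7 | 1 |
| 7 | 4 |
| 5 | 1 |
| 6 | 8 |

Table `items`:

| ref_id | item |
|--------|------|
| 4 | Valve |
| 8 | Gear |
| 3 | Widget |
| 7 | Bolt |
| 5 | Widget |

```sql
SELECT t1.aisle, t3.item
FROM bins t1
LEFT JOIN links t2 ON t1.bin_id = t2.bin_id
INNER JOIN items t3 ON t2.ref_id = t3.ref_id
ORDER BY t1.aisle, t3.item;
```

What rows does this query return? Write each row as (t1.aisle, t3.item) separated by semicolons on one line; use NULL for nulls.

Step 1 — t1 LEFT JOIN t2 on bin_id → 5 row(s).
Then INNER JOIN `items t3` on ref_id: keep only rows whose t2.ref_id appears in t3.

(A, Valve)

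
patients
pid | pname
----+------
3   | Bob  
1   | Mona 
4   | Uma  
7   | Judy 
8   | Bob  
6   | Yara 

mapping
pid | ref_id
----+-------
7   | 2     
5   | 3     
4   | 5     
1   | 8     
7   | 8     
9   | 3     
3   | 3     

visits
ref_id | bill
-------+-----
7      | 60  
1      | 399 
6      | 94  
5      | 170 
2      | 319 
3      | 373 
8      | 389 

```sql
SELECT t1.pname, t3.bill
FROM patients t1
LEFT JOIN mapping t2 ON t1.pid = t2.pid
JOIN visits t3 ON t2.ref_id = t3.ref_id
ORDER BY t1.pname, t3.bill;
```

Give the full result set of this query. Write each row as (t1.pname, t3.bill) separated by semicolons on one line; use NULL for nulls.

Evaluate left to right. First `patients t1 LEFT JOIN mapping t2` on pid: 7 row(s).
Then INNER JOIN `visits t3` on ref_id: keep only rows whose t2.ref_id appears in t3.

(Bob, 373); (Judy, 319); (Judy, 389); (Mona, 389); (Uma, 170)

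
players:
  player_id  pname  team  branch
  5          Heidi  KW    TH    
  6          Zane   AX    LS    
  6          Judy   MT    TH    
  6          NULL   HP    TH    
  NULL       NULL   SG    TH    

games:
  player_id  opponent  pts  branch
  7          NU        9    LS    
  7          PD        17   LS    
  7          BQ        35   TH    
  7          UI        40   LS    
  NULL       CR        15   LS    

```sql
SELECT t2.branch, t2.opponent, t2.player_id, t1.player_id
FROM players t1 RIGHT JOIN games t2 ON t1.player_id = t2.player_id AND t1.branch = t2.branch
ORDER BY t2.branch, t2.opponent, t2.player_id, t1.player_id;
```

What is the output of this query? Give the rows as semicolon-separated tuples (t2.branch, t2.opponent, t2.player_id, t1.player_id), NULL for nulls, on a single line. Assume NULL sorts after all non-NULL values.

(LS, CR, NULL, NULL); (LS, NU, 7, NULL); (LS, PD, 7, NULL); (LS, UI, 7, NULL); (TH, BQ, 7, NULL)

RIGHT JOIN keeps every row from `games`; unmatched rows get NULL for `players`'s columns.
Matching on t1.player_id = t2.player_id AND t1.branch = t2.branch. A NULL in a compared column never satisfies the condition.
- t1 (player_id=5, branch=TH) has no partner in t2.
- t1 (player_id=6, branch=LS) has no partner in t2.
- t1 (player_id=6, branch=TH) has no partner in t2.
- t1 (player_id=6, branch=TH) has no partner in t2.
- t1 (player_id=NULL, branch=TH) has no partner in t2.
- 5 row(s) from t2 found no t1 partner → padded with NULL.
After projecting and ordering:
t2.branch | t2.opponent | t2.player_id | t1.player_id
LS | CR | NULL | NULL
LS | NU | 7 | NULL
LS | PD | 7 | NULL
LS | UI | 7 | NULL
TH | BQ | 7 | NULL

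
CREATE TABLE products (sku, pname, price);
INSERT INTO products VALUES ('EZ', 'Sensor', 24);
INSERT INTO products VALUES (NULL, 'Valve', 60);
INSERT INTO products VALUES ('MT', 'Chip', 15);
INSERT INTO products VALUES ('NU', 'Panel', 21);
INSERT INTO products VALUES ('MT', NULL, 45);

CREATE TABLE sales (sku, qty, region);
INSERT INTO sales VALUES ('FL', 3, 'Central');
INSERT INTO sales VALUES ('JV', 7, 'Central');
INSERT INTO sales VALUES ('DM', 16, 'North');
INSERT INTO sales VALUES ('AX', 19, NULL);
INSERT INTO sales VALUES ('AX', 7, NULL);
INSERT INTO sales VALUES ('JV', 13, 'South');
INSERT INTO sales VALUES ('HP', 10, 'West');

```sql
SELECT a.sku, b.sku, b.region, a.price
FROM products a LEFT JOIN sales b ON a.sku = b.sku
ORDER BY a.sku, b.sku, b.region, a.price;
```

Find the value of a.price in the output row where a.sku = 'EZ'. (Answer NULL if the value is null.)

24

LEFT JOIN keeps every row from `products`; unmatched rows get NULL for `sales`'s columns.
Matching on a.sku = b.sku. A NULL in a compared column never satisfies the condition.
Matched pairs: 0; unmatched a rows kept: 5.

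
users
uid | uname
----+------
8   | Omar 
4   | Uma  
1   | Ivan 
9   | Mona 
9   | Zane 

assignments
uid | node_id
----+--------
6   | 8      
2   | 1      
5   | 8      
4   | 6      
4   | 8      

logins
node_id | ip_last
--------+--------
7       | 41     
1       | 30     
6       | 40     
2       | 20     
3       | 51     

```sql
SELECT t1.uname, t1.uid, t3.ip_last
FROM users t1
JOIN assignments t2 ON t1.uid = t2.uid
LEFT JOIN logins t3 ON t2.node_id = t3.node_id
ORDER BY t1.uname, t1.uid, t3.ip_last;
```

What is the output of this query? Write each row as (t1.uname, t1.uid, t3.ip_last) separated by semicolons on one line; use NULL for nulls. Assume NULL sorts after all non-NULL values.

(Uma, 4, 40); (Uma, 4, NULL)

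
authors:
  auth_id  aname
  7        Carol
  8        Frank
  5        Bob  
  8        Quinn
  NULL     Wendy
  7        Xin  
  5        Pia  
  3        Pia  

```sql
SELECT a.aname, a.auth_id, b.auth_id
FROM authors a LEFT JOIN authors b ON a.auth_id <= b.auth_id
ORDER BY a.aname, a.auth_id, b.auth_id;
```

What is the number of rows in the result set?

LEFT JOIN keeps every row from `authors a`; unmatched rows get NULL for `authors b`'s columns.
Matching on a.auth_id <= b.auth_id. A NULL in a compared column never satisfies the condition.
- a row (auth_id=7): matches 4 b row(s) → 4 output row(s).
- a row (auth_id=8): matches 2 b row(s) → 2 output row(s).
- a row (auth_id=5): matches 6 b row(s) → 6 output row(s).
- a row (auth_id=8): matches 2 b row(s) → 2 output row(s).
- a row (auth_id=NULL): no match → kept, b columns NULL.
- a row (auth_id=7): matches 4 b row(s) → 4 output row(s).
- a row (auth_id=5): matches 6 b row(s) → 6 output row(s).
- a row (auth_id=3): matches 7 b row(s) → 7 output row(s).
Total: 31 matched + 1 padded = 32 rows.

32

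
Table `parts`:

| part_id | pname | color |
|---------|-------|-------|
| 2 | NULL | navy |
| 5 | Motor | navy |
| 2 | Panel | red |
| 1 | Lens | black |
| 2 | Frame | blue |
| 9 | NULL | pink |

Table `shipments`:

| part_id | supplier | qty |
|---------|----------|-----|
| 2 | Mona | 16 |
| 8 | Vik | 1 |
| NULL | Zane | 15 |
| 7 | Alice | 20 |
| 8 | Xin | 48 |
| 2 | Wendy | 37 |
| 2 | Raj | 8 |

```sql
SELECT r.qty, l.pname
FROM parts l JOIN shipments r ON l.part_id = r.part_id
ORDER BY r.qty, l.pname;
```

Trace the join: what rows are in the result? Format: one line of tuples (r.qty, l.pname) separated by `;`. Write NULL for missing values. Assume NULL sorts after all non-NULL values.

(8, Frame); (8, Panel); (8, NULL); (16, Frame); (16, Panel); (16, NULL); (37, Frame); (37, Panel); (37, NULL)

INNER JOIN keeps only pairs where the ON condition holds.
Matching on l.part_id = r.part_id. A NULL in a compared column never satisfies the condition.
- l row (part_id=2): matches 3 r row(s) → 3 output row(s).
- l row (part_id=5): no match → dropped.
- l row (part_id=2): matches 3 r row(s) → 3 output row(s).
- l row (part_id=1): no match → dropped.
- l row (part_id=2): matches 3 r row(s) → 3 output row(s).
- l row (part_id=9): no match → dropped.
After projecting and ordering:
r.qty | l.pname
8 | Frame
8 | Panel
8 | NULL
16 | Frame
16 | Panel
16 | NULL
37 | Frame
37 | Panel
37 | NULL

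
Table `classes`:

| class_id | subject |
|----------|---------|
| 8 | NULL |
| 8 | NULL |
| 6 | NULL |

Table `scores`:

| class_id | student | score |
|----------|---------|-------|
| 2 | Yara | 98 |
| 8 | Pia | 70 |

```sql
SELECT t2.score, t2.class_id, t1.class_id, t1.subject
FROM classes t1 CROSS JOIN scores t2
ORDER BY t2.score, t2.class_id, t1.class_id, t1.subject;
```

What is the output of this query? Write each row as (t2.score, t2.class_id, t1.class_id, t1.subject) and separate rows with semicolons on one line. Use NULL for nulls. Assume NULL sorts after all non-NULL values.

(70, 8, 6, NULL); (70, 8, 8, NULL); (70, 8, 8, NULL); (98, 2, 6, NULL); (98, 2, 8, NULL); (98, 2, 8, NULL)

CROSS JOIN pairs every row of `classes` with every row of `scores`: 3 × 2 = 6 rows.
After projecting and ordering:
t2.score | t2.class_id | t1.class_id | t1.subject
70 | 8 | 6 | NULL
70 | 8 | 8 | NULL
70 | 8 | 8 | NULL
98 | 2 | 6 | NULL
98 | 2 | 8 | NULL
98 | 2 | 8 | NULL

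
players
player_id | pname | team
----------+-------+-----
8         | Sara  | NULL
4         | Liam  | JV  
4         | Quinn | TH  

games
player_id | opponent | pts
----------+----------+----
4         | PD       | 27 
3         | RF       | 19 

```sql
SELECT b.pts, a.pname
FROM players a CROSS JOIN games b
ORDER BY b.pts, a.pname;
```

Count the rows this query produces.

CROSS JOIN pairs every row of `players` with every row of `games`: 3 × 2 = 6 rows.

6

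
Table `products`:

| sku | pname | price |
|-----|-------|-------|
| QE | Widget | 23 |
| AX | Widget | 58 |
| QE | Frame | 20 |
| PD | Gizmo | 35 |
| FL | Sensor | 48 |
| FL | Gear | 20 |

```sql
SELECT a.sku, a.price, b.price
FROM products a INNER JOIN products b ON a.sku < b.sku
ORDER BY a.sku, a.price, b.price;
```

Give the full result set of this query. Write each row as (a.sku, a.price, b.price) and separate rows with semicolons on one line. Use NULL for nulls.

(AX, 58, 20); (AX, 58, 20); (AX, 58, 23); (AX, 58, 35); (AX, 58, 48); (FL, 20, 20); (FL, 20, 23); (FL, 20, 35); (FL, 48, 20); (FL, 48, 23); (FL, 48, 35); (PD, 35, 20); (PD, 35, 23)

INNER JOIN keeps only pairs where the ON condition holds.
Matching on a.sku < b.sku.
- sku=QE: no matching b row, dropped.
- sku=AX: 5 matching b row(s), so 5 row(s) emitted.
- sku=QE: no matching b row, dropped.
- sku=PD: 2 matching b row(s), so 2 row(s) emitted.
- sku=FL: 3 matching b row(s), so 3 row(s) emitted.
- sku=FL: 3 matching b row(s), so 3 row(s) emitted.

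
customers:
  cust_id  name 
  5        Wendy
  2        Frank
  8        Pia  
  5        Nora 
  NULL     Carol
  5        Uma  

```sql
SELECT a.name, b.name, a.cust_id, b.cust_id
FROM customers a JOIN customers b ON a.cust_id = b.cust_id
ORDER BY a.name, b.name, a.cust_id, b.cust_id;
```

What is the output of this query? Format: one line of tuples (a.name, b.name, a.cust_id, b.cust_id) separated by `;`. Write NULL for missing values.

(Frank, Frank, 2, 2); (Nora, Nora, 5, 5); (Nora, Uma, 5, 5); (Nora, Wendy, 5, 5); (Pia, Pia, 8, 8); (Uma, Nora, 5, 5); (Uma, Uma, 5, 5); (Uma, Wendy, 5, 5); (Wendy, Nora, 5, 5); (Wendy, Uma, 5, 5); (Wendy, Wendy, 5, 5)

INNER JOIN keeps only pairs where the ON condition holds.
Matching on a.cust_id = b.cust_id. A NULL in a compared column never satisfies the condition.
Matched pairs: 11.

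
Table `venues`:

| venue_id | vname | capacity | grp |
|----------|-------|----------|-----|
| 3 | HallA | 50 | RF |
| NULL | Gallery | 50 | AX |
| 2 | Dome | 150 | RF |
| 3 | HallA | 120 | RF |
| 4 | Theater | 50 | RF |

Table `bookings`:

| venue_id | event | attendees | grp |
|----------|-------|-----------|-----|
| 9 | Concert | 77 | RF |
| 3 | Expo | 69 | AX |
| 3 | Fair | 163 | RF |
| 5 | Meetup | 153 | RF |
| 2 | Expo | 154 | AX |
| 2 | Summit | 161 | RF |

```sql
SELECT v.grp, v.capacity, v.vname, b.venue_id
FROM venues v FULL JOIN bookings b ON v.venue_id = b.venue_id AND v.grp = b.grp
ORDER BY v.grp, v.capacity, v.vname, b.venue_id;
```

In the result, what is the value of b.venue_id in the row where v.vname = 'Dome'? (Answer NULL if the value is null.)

2

FULL OUTER JOIN keeps every row from both sides; unmatched rows get NULL for the other side's columns.
Matching on v.venue_id = b.venue_id AND v.grp = b.grp. A NULL in a compared column never satisfies the condition.
- v[0] venue_id=3, grp=RF → 1 match(es) in b → 1 row(s).
- v[1] venue_id=NULL, grp=AX → no match; kept with NULLs on the b side.
- v[2] venue_id=2, grp=RF → 1 match(es) in b → 1 row(s).
- v[3] venue_id=3, grp=RF → 1 match(es) in b → 1 row(s).
- v[4] venue_id=4, grp=RF → no match; kept with NULLs on the b side.
- plus 4 unmatched b row(s), each kept with NULL v columns.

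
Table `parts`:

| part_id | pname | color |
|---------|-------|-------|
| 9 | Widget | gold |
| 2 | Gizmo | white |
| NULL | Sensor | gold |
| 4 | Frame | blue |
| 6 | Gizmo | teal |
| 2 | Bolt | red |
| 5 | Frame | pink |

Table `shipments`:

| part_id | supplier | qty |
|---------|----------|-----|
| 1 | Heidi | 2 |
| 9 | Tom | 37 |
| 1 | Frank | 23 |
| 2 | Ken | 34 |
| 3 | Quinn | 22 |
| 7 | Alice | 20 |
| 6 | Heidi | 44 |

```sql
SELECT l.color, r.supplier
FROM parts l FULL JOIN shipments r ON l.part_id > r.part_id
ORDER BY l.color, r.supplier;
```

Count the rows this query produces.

FULL OUTER JOIN keeps every row from both sides; unmatched rows get NULL for the other side's columns.
Matching on l.part_id > r.part_id. A NULL in a compared column never satisfies the condition.
- l[0] part_id=9 → 6 match(es) in r → 6 row(s).
- l[1] part_id=2 → 2 match(es) in r → 2 row(s).
- l[2] part_id=NULL → no match; kept with NULLs on the r side.
- l[3] part_id=4 → 4 match(es) in r → 4 row(s).
- l[4] part_id=6 → 4 match(es) in r → 4 row(s).
- l[5] part_id=2 → 2 match(es) in r → 2 row(s).
- l[6] part_id=5 → 4 match(es) in r → 4 row(s).
- 1 r row(s) had no l match → kept, l columns NULL.
Total: 22 matched + 2 padded = 24 rows.

24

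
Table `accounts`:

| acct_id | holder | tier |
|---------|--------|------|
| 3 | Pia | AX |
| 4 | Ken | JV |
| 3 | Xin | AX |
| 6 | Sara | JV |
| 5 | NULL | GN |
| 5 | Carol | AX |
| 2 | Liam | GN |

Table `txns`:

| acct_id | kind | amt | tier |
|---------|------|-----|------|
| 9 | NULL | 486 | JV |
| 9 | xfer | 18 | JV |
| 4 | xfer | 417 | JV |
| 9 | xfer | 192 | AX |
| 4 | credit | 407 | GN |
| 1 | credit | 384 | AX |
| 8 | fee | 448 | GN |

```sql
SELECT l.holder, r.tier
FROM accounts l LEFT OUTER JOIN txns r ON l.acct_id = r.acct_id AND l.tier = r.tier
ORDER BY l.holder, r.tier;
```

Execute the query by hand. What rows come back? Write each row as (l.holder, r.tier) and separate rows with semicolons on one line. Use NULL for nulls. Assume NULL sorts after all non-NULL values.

(Carol, NULL); (Ken, JV); (Liam, NULL); (Pia, NULL); (Sara, NULL); (Xin, NULL); (NULL, NULL)

LEFT JOIN keeps every row from `accounts`; unmatched rows get NULL for `txns`'s columns.
Matching on l.acct_id = r.acct_id AND l.tier = r.tier.
- l (acct_id=3, tier=AX) has no partner → padded with NULL.
- l (acct_id=4, tier=JV) pairs with 1 row(s) of r.
- l (acct_id=3, tier=AX) has no partner → padded with NULL.
- l (acct_id=6, tier=JV) has no partner → padded with NULL.
- l (acct_id=5, tier=GN) has no partner → padded with NULL.
- l (acct_id=5, tier=AX) has no partner → padded with NULL.
- l (acct_id=2, tier=GN) has no partner → padded with NULL.
After projecting and ordering:
l.holder | r.tier
Carol | NULL
Ken | JV
Liam | NULL
Pia | NULL
Sara | NULL
Xin | NULL
NULL | NULL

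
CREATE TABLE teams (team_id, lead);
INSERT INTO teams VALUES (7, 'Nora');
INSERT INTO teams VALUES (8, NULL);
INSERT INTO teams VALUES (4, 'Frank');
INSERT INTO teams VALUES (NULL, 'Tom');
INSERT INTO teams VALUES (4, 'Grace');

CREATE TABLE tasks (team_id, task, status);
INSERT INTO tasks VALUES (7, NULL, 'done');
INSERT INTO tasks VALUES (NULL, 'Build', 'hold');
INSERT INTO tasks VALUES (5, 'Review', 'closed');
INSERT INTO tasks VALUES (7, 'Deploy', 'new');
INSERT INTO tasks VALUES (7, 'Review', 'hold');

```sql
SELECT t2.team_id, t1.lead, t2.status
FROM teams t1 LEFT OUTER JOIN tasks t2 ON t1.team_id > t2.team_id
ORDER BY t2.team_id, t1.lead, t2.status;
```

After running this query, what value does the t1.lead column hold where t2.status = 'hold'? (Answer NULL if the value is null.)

LEFT JOIN keeps every row from `teams`; unmatched rows get NULL for `tasks`'s columns.
Matching on t1.team_id > t2.team_id. A NULL in a compared column never satisfies the condition.
Matched pairs: 5; unmatched t1 rows kept: 3.

NULL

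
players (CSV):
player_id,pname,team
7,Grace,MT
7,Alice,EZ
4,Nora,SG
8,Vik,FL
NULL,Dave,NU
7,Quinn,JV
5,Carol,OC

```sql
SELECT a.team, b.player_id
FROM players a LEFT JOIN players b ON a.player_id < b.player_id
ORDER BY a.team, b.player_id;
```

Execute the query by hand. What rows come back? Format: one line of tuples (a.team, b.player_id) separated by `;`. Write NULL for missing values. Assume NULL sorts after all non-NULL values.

LEFT JOIN keeps every row from `players a`; unmatched rows get NULL for `players b`'s columns.
Matching on a.player_id < b.player_id. A NULL in a compared column never satisfies the condition.
Matched pairs: 12; unmatched a rows kept: 2.

(EZ, 8); (FL, NULL); (JV, 8); (MT, 8); (NU, NULL); (OC, 7); (OC, 7); (OC, 7); (OC, 8); (SG, 5); (SG, 7); (SG, 7); (SG, 7); (SG, 8)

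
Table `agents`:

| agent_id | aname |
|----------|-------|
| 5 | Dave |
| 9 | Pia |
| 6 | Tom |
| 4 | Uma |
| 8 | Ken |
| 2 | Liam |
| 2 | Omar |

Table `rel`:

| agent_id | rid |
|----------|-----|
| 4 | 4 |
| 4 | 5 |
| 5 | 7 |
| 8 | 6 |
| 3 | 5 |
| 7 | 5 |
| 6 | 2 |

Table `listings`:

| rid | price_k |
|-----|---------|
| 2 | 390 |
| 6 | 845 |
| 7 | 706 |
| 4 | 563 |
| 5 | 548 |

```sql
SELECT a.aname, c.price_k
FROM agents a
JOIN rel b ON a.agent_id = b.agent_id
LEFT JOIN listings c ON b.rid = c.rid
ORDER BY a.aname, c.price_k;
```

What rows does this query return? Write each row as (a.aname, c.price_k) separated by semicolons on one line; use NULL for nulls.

(Dave, 706); (Ken, 845); (Tom, 390); (Uma, 548); (Uma, 563)

Evaluate left to right. First `agents a INNER JOIN rel b` on agent_id: 5 row(s).
Then LEFT JOIN `listings c` on rid: each of those 5 rows is kept; rows whose b.rid has no match in c get NULL for c's columns.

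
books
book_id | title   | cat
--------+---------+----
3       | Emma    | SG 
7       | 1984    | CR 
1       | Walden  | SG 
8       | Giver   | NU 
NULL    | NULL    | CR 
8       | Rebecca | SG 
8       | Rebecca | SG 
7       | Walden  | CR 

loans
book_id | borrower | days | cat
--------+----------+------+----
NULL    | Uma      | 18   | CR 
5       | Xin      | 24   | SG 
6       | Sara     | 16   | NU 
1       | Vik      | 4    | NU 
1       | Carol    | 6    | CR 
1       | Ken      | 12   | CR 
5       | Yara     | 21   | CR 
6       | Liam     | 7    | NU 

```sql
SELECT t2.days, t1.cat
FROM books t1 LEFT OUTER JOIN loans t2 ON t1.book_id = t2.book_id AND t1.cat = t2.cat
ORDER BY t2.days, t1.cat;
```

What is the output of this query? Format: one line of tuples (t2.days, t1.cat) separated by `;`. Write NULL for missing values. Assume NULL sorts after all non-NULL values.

LEFT JOIN keeps every row from `books`; unmatched rows get NULL for `loans`'s columns.
Matching on t1.book_id = t2.book_id AND t1.cat = t2.cat. A NULL in a compared column never satisfies the condition.
- book_id=3, cat=SG: no t2 row matches, row kept with t2 columns NULL.
- book_id=7, cat=CR: no t2 row matches, row kept with t2 columns NULL.
- book_id=1, cat=SG: no t2 row matches, row kept with t2 columns NULL.
- book_id=8, cat=NU: no t2 row matches, row kept with t2 columns NULL.
- book_id=NULL, cat=CR: no t2 row matches, row kept with t2 columns NULL.
- book_id=8, cat=SG: no t2 row matches, row kept with t2 columns NULL.
- book_id=8, cat=SG: no t2 row matches, row kept with t2 columns NULL.
- book_id=7, cat=CR: no t2 row matches, row kept with t2 columns NULL.
After projecting and ordering:
t2.days | t1.cat
NULL | CR
NULL | CR
NULL | CR
NULL | NU
NULL | SG
NULL | SG
NULL | SG
NULL | SG

(NULL, CR); (NULL, CR); (NULL, CR); (NULL, NU); (NULL, SG); (NULL, SG); (NULL, SG); (NULL, SG)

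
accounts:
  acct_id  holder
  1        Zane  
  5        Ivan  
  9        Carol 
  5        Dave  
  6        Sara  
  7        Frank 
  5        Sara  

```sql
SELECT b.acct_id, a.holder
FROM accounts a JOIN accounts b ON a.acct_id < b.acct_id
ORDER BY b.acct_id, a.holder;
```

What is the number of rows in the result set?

18

INNER JOIN keeps only pairs where the ON condition holds.
Matching on a.acct_id < b.acct_id.
- a row (acct_id=1): matches 6 b row(s) → 6 output row(s).
- a row (acct_id=5): matches 3 b row(s) → 3 output row(s).
- a row (acct_id=9): no match → dropped.
- a row (acct_id=5): matches 3 b row(s) → 3 output row(s).
- a row (acct_id=6): matches 2 b row(s) → 2 output row(s).
- a row (acct_id=7): matches 1 b row(s) → 1 output row(s).
- a row (acct_id=5): matches 3 b row(s) → 3 output row(s).
Total: 18 rows.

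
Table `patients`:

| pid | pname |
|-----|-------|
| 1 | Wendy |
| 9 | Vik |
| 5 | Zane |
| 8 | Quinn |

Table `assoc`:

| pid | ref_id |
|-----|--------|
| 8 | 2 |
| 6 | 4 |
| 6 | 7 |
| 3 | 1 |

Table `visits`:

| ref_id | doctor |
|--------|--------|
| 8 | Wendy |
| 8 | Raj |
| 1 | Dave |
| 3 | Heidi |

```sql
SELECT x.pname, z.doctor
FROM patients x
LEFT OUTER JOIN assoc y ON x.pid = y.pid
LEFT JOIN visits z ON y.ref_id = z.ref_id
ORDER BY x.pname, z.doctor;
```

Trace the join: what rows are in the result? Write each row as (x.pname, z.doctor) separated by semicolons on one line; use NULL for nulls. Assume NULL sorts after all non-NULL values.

Joins associate left-to-right: patients LEFT JOIN assoc on pid gives 4 intermediate row(s).
Then LEFT JOIN `visits z` on ref_id: each of those 4 rows is kept; rows whose y.ref_id has no match in z get NULL for z's columns.

(Quinn, NULL); (Vik, NULL); (Wendy, NULL); (Zane, NULL)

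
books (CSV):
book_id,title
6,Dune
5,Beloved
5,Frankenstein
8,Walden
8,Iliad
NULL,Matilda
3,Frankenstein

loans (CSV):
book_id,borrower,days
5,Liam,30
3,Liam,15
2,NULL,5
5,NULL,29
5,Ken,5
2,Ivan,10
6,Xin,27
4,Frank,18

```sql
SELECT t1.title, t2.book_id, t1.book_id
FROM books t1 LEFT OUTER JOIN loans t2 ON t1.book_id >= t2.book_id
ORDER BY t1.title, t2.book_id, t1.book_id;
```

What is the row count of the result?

42

LEFT JOIN keeps every row from `books`; unmatched rows get NULL for `loans`'s columns.
Matching on t1.book_id >= t2.book_id. A NULL in a compared column never satisfies the condition.
Matched pairs: 41; unmatched t1 rows kept: 1.
Total: 41 matched + 1 padded = 42 rows.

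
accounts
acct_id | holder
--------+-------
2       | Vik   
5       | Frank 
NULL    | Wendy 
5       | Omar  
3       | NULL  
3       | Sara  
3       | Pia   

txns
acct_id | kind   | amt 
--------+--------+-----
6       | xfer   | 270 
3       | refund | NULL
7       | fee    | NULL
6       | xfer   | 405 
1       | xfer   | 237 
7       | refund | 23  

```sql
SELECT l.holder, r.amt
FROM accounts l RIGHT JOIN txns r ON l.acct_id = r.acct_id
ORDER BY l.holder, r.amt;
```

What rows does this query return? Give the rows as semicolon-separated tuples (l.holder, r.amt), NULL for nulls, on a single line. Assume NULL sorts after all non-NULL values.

RIGHT JOIN keeps every row from `txns`; unmatched rows get NULL for `accounts`'s columns.
Matching on l.acct_id = r.acct_id. A NULL in a compared column never satisfies the condition.
- l (acct_id=2) has no partner in r.
- l (acct_id=5) has no partner in r.
- l (acct_id=NULL) has no partner in r.
- l (acct_id=5) has no partner in r.
- l (acct_id=3) pairs with 1 row(s) of r.
- l (acct_id=3) pairs with 1 row(s) of r.
- l (acct_id=3) pairs with 1 row(s) of r.
- 5 row(s) from r found no l partner → padded with NULL.
After projecting and ordering:
l.holder | r.amt
Pia | NULL
Sara | NULL
NULL | 23
NULL | 237
NULL | 270
NULL | 405
NULL | NULL
NULL | NULL

(Pia, NULL); (Sara, NULL); (NULL, 23); (NULL, 237); (NULL, 270); (NULL, 405); (NULL, NULL); (NULL, NULL)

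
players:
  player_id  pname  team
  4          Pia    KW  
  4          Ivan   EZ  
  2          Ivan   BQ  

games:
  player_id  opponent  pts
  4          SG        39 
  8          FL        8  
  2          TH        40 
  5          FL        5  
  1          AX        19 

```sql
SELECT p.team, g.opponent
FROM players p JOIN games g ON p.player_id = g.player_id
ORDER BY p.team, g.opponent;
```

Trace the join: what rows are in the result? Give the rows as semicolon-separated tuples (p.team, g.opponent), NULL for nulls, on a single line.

(BQ, TH); (EZ, SG); (KW, SG)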